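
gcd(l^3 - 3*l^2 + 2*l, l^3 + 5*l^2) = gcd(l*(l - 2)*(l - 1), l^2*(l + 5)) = l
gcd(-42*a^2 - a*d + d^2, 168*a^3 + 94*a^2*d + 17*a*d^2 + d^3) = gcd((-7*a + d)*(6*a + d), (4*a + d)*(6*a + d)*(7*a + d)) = 6*a + d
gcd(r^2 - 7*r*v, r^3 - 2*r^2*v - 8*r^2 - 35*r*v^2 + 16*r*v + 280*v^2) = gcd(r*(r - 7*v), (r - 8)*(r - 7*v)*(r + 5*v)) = r - 7*v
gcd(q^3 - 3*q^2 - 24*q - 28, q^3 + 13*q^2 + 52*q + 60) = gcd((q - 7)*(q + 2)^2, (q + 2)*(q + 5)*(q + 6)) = q + 2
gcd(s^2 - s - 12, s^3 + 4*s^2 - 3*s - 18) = s + 3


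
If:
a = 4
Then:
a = 4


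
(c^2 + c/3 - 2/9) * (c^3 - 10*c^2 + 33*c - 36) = c^5 - 29*c^4/3 + 265*c^3/9 - 205*c^2/9 - 58*c/3 + 8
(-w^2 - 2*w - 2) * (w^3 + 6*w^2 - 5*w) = -w^5 - 8*w^4 - 9*w^3 - 2*w^2 + 10*w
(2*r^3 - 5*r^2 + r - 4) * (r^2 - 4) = 2*r^5 - 5*r^4 - 7*r^3 + 16*r^2 - 4*r + 16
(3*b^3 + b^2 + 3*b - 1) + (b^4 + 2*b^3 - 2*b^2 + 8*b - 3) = b^4 + 5*b^3 - b^2 + 11*b - 4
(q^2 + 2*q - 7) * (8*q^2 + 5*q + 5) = 8*q^4 + 21*q^3 - 41*q^2 - 25*q - 35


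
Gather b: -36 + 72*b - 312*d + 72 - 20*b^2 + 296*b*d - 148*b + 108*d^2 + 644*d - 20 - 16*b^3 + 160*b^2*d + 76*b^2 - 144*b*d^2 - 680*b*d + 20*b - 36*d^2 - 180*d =-16*b^3 + b^2*(160*d + 56) + b*(-144*d^2 - 384*d - 56) + 72*d^2 + 152*d + 16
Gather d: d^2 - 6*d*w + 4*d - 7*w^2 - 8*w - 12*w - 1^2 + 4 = d^2 + d*(4 - 6*w) - 7*w^2 - 20*w + 3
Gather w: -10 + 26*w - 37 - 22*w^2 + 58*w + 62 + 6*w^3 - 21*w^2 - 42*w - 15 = 6*w^3 - 43*w^2 + 42*w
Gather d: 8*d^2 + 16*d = 8*d^2 + 16*d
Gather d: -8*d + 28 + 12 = 40 - 8*d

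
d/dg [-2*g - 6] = -2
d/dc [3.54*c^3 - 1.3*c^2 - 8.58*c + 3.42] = 10.62*c^2 - 2.6*c - 8.58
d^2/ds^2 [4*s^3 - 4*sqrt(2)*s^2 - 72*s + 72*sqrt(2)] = 24*s - 8*sqrt(2)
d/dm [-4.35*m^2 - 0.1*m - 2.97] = -8.7*m - 0.1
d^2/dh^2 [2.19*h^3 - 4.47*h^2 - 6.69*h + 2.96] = 13.14*h - 8.94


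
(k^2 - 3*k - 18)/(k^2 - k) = (k^2 - 3*k - 18)/(k*(k - 1))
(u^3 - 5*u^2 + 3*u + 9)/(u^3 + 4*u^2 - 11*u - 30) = (u^2 - 2*u - 3)/(u^2 + 7*u + 10)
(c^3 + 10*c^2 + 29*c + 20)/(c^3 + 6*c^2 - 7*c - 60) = (c + 1)/(c - 3)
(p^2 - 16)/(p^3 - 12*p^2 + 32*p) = (p + 4)/(p*(p - 8))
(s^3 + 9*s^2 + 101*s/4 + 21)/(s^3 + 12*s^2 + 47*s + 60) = (s^2 + 5*s + 21/4)/(s^2 + 8*s + 15)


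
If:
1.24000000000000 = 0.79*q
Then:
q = 1.57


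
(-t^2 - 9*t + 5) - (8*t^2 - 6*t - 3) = -9*t^2 - 3*t + 8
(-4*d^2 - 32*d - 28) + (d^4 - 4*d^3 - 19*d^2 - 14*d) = d^4 - 4*d^3 - 23*d^2 - 46*d - 28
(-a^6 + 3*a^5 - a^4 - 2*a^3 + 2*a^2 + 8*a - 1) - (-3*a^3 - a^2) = -a^6 + 3*a^5 - a^4 + a^3 + 3*a^2 + 8*a - 1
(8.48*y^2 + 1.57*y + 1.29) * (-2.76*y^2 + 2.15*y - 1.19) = -23.4048*y^4 + 13.8988*y^3 - 10.2761*y^2 + 0.9052*y - 1.5351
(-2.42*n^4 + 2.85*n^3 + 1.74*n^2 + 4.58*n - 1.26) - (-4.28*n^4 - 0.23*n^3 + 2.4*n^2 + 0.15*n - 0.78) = 1.86*n^4 + 3.08*n^3 - 0.66*n^2 + 4.43*n - 0.48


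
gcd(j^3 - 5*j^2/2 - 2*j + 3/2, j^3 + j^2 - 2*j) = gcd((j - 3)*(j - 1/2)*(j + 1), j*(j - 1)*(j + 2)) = 1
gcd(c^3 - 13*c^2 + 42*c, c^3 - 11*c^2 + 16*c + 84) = c^2 - 13*c + 42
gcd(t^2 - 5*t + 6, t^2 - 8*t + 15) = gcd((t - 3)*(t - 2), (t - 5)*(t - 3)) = t - 3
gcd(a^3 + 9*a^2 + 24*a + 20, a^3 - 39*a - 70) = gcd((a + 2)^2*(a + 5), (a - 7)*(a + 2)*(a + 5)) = a^2 + 7*a + 10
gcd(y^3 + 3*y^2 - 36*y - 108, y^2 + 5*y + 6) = y + 3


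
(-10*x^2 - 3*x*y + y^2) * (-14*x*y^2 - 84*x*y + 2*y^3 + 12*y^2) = 140*x^3*y^2 + 840*x^3*y + 22*x^2*y^3 + 132*x^2*y^2 - 20*x*y^4 - 120*x*y^3 + 2*y^5 + 12*y^4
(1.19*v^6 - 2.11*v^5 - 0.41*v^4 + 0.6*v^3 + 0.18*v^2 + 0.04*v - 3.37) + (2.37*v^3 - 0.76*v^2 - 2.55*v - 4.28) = 1.19*v^6 - 2.11*v^5 - 0.41*v^4 + 2.97*v^3 - 0.58*v^2 - 2.51*v - 7.65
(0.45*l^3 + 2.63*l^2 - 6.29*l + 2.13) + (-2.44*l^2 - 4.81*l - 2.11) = 0.45*l^3 + 0.19*l^2 - 11.1*l + 0.02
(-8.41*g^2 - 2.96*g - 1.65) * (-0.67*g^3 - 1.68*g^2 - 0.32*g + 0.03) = 5.6347*g^5 + 16.112*g^4 + 8.7695*g^3 + 3.4669*g^2 + 0.4392*g - 0.0495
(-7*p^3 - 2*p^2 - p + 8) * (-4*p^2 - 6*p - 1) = 28*p^5 + 50*p^4 + 23*p^3 - 24*p^2 - 47*p - 8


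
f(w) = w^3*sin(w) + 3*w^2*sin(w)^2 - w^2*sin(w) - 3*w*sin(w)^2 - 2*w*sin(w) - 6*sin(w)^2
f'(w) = w^3*cos(w) + 6*w^2*sin(w)*cos(w) + 3*w^2*sin(w) - w^2*cos(w) + 6*w*sin(w)^2 - 6*w*sin(w)*cos(w) - 2*w*sin(w) - 2*w*cos(w) - 3*sin(w)^2 - 12*sin(w)*cos(w) - 2*sin(w)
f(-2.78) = 11.56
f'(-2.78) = 27.09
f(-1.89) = 15.58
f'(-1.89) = -16.55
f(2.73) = 4.28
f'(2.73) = -4.70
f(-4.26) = -28.67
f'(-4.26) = 21.59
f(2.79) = 3.94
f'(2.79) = -6.59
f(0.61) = -2.99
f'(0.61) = -8.41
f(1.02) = -6.03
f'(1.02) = -4.87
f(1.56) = -5.14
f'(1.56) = 8.45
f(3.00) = 1.93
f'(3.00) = -12.25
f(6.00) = -40.38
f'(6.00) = 92.55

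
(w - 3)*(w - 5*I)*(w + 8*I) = w^3 - 3*w^2 + 3*I*w^2 + 40*w - 9*I*w - 120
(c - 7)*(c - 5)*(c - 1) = c^3 - 13*c^2 + 47*c - 35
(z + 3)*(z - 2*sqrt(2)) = z^2 - 2*sqrt(2)*z + 3*z - 6*sqrt(2)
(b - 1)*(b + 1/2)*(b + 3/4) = b^3 + b^2/4 - 7*b/8 - 3/8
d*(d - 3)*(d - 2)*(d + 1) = d^4 - 4*d^3 + d^2 + 6*d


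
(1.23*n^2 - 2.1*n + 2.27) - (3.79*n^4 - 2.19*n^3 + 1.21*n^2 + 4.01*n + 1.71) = -3.79*n^4 + 2.19*n^3 + 0.02*n^2 - 6.11*n + 0.56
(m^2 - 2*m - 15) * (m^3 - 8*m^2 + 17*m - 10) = m^5 - 10*m^4 + 18*m^3 + 76*m^2 - 235*m + 150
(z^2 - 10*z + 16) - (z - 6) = z^2 - 11*z + 22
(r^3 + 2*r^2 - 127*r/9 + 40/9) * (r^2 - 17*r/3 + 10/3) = r^5 - 11*r^4/3 - 199*r^3/9 + 2459*r^2/27 - 650*r/9 + 400/27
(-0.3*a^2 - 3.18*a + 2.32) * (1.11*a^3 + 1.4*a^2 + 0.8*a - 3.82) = -0.333*a^5 - 3.9498*a^4 - 2.1168*a^3 + 1.85*a^2 + 14.0036*a - 8.8624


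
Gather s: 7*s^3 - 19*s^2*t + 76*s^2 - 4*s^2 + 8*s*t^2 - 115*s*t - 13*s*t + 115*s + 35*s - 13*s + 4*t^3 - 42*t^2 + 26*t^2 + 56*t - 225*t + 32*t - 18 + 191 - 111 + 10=7*s^3 + s^2*(72 - 19*t) + s*(8*t^2 - 128*t + 137) + 4*t^3 - 16*t^2 - 137*t + 72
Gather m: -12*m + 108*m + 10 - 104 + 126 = 96*m + 32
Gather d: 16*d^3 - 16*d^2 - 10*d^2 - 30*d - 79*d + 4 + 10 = 16*d^3 - 26*d^2 - 109*d + 14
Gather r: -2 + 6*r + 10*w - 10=6*r + 10*w - 12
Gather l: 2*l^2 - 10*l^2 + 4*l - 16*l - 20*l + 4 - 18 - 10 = -8*l^2 - 32*l - 24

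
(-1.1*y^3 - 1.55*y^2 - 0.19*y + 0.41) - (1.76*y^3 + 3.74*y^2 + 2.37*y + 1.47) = -2.86*y^3 - 5.29*y^2 - 2.56*y - 1.06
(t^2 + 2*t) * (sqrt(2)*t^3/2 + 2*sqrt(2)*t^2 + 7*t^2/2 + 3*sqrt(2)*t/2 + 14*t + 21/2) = sqrt(2)*t^5/2 + 7*t^4/2 + 3*sqrt(2)*t^4 + 11*sqrt(2)*t^3/2 + 21*t^3 + 3*sqrt(2)*t^2 + 77*t^2/2 + 21*t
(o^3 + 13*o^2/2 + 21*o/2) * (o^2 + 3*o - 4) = o^5 + 19*o^4/2 + 26*o^3 + 11*o^2/2 - 42*o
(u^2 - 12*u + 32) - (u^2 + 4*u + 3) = 29 - 16*u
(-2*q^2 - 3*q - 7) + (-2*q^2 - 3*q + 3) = -4*q^2 - 6*q - 4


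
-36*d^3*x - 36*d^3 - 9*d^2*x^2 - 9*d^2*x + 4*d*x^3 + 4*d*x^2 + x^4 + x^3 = (-3*d + x)*(3*d + x)*(4*d + x)*(x + 1)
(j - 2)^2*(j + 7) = j^3 + 3*j^2 - 24*j + 28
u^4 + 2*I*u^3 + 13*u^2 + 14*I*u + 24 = (u - 3*I)*(u - I)*(u + 2*I)*(u + 4*I)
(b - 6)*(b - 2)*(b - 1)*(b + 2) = b^4 - 7*b^3 + 2*b^2 + 28*b - 24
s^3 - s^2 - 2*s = s*(s - 2)*(s + 1)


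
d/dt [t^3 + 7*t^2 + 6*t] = 3*t^2 + 14*t + 6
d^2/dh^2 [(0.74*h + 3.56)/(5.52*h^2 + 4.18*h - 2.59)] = ((0.74*h + 3.56)*(11.04*h + 4.18)*(22.08*h + 8.36) - (24.5088*h + 45.4888)*(5.52*h^2 + 4.18*h - 2.59))/(5.52*h^2 + 4.18*h - 2.59)^3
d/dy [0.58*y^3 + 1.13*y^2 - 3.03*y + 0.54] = 1.74*y^2 + 2.26*y - 3.03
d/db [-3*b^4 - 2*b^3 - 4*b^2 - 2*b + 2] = -12*b^3 - 6*b^2 - 8*b - 2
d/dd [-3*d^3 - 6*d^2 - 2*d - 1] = -9*d^2 - 12*d - 2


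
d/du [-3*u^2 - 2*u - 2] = -6*u - 2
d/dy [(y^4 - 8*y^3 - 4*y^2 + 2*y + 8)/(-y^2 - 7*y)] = (-2*y^5 - 13*y^4 + 112*y^3 + 30*y^2 + 16*y + 56)/(y^2*(y^2 + 14*y + 49))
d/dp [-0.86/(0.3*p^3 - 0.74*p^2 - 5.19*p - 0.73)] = (0.774*p^2 - 1.2728*p - 4.4634)/(-0.3*p^3 + 0.74*p^2 + 5.19*p + 0.73)^2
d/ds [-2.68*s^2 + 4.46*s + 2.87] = 4.46 - 5.36*s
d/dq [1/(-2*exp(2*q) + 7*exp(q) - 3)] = (4*exp(q) - 7)*exp(q)/(2*exp(2*q) - 7*exp(q) + 3)^2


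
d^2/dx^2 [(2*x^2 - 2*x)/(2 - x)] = -8/(x^3 - 6*x^2 + 12*x - 8)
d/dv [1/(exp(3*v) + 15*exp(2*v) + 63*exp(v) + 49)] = 3*(-exp(2*v) - 10*exp(v) - 21)*exp(v)/(exp(3*v) + 15*exp(2*v) + 63*exp(v) + 49)^2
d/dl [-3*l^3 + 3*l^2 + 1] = 3*l*(2 - 3*l)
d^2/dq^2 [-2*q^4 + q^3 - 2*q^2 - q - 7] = -24*q^2 + 6*q - 4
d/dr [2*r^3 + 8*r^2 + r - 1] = 6*r^2 + 16*r + 1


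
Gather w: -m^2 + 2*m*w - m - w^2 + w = -m^2 - m - w^2 + w*(2*m + 1)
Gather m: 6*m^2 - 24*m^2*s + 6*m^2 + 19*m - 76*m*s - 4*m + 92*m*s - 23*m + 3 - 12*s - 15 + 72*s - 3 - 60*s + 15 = m^2*(12 - 24*s) + m*(16*s - 8)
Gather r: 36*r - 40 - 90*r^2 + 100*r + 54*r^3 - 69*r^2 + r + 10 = 54*r^3 - 159*r^2 + 137*r - 30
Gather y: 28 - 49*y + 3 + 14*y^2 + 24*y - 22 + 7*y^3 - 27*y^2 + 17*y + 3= 7*y^3 - 13*y^2 - 8*y + 12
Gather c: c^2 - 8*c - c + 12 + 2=c^2 - 9*c + 14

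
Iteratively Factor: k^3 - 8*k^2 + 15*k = (k)*(k^2 - 8*k + 15) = k*(k - 3)*(k - 5)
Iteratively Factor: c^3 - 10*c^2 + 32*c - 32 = (c - 2)*(c^2 - 8*c + 16) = (c - 4)*(c - 2)*(c - 4)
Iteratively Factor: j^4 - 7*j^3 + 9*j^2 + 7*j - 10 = (j - 1)*(j^3 - 6*j^2 + 3*j + 10) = (j - 5)*(j - 1)*(j^2 - j - 2) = (j - 5)*(j - 1)*(j + 1)*(j - 2)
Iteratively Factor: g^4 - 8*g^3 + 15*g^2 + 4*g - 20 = (g + 1)*(g^3 - 9*g^2 + 24*g - 20) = (g - 5)*(g + 1)*(g^2 - 4*g + 4) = (g - 5)*(g - 2)*(g + 1)*(g - 2)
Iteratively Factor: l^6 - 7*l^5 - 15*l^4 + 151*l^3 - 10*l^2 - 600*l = (l + 4)*(l^5 - 11*l^4 + 29*l^3 + 35*l^2 - 150*l) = (l - 5)*(l + 4)*(l^4 - 6*l^3 - l^2 + 30*l) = (l - 5)*(l + 2)*(l + 4)*(l^3 - 8*l^2 + 15*l) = (l - 5)*(l - 3)*(l + 2)*(l + 4)*(l^2 - 5*l) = l*(l - 5)*(l - 3)*(l + 2)*(l + 4)*(l - 5)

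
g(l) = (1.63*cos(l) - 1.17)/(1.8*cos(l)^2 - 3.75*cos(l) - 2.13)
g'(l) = (3.6*sin(l)*cos(l) - 3.75*sin(l))*(1.63*cos(l) - 1.17)/(1.8*cos(l)^2 - 3.75*cos(l) - 2.13)^2 - 1.63*sin(l)/(1.8*cos(l)^2 - 3.75*cos(l) - 2.13) = (2.934*cos(l)^2 - 4.212*cos(l) + 7.8594)*sin(l)/(3.24*cos(l)^4 - 13.5*cos(l)^3 + 6.3945*cos(l)^2 + 15.975*cos(l) + 4.5369)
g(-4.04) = -2.42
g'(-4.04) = 11.12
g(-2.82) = -0.89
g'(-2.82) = -0.49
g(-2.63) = -1.03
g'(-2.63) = -1.07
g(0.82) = 0.02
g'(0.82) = 0.31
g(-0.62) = -0.04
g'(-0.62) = -0.23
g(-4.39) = 2.22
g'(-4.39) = 15.53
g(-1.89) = 2.17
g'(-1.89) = -14.93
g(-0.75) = -0.01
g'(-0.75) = -0.28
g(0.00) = -0.11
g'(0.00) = 0.00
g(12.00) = -0.05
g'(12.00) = -0.21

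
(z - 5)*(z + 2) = z^2 - 3*z - 10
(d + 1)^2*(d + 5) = d^3 + 7*d^2 + 11*d + 5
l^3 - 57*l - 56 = (l - 8)*(l + 1)*(l + 7)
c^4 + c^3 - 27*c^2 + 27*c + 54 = (c - 3)^2*(c + 1)*(c + 6)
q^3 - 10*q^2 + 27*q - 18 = (q - 6)*(q - 3)*(q - 1)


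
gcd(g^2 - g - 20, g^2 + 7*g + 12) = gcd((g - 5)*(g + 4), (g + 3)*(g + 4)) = g + 4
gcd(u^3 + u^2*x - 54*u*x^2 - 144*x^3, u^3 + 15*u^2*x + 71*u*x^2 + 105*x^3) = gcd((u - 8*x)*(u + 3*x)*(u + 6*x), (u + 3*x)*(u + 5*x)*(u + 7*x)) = u + 3*x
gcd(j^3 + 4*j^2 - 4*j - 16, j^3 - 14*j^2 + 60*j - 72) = j - 2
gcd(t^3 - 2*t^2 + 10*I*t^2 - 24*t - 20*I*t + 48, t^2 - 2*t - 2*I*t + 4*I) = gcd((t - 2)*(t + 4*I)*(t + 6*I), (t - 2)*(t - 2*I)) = t - 2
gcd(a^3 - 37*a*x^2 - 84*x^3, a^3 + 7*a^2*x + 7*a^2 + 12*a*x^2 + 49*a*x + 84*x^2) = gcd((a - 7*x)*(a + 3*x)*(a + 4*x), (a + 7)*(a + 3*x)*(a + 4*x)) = a^2 + 7*a*x + 12*x^2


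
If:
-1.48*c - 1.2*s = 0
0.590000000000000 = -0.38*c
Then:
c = -1.55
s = 1.91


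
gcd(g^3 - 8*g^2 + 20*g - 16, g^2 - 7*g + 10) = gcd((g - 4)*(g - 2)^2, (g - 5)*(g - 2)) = g - 2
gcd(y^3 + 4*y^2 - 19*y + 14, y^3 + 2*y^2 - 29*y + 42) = y^2 + 5*y - 14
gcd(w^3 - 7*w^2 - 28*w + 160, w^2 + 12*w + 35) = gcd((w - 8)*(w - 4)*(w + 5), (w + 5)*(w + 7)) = w + 5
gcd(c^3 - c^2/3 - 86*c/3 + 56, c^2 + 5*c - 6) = c + 6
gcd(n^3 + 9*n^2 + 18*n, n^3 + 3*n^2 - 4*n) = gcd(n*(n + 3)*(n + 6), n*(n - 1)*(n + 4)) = n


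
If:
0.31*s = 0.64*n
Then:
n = 0.484375*s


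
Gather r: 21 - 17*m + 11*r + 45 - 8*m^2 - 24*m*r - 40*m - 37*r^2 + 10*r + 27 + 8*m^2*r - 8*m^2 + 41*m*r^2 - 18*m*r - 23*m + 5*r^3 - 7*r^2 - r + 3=-16*m^2 - 80*m + 5*r^3 + r^2*(41*m - 44) + r*(8*m^2 - 42*m + 20) + 96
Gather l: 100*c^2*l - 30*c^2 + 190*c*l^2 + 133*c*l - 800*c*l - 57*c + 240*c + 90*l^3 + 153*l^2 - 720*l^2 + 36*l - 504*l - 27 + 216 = -30*c^2 + 183*c + 90*l^3 + l^2*(190*c - 567) + l*(100*c^2 - 667*c - 468) + 189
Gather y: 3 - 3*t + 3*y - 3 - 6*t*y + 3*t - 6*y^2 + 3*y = -6*y^2 + y*(6 - 6*t)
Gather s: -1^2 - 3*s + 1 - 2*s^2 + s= -2*s^2 - 2*s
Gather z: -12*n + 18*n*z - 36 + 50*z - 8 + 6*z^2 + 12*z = -12*n + 6*z^2 + z*(18*n + 62) - 44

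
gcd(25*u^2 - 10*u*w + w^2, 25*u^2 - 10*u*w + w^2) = 25*u^2 - 10*u*w + w^2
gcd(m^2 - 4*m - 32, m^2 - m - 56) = m - 8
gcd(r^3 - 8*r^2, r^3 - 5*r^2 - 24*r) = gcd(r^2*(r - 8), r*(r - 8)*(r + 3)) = r^2 - 8*r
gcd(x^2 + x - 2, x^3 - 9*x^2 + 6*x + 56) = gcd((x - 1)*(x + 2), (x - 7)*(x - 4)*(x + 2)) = x + 2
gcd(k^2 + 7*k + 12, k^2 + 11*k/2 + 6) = k + 4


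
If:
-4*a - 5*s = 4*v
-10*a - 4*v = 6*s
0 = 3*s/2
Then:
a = 0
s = 0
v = 0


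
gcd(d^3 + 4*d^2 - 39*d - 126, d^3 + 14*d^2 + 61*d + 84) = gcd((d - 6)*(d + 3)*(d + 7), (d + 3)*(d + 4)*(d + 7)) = d^2 + 10*d + 21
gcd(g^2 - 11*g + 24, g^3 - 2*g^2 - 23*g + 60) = g - 3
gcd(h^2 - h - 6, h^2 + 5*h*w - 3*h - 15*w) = h - 3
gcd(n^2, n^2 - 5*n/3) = n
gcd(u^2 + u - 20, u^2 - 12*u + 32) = u - 4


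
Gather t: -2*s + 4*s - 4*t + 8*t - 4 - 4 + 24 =2*s + 4*t + 16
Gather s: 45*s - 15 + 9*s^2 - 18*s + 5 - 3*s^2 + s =6*s^2 + 28*s - 10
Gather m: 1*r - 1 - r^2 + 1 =-r^2 + r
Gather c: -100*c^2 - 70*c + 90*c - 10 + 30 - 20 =-100*c^2 + 20*c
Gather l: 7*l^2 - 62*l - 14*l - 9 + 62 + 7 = 7*l^2 - 76*l + 60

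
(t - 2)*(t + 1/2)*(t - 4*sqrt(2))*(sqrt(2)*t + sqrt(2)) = sqrt(2)*t^4 - 8*t^3 - sqrt(2)*t^3/2 - 5*sqrt(2)*t^2/2 + 4*t^2 - sqrt(2)*t + 20*t + 8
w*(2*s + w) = 2*s*w + w^2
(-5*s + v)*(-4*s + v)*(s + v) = 20*s^3 + 11*s^2*v - 8*s*v^2 + v^3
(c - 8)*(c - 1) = c^2 - 9*c + 8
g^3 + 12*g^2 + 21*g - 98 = (g - 2)*(g + 7)^2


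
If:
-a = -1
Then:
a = 1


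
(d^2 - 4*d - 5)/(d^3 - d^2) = (d^2 - 4*d - 5)/(d^2*(d - 1))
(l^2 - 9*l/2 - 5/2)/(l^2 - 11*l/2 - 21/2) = (-2*l^2 + 9*l + 5)/(-2*l^2 + 11*l + 21)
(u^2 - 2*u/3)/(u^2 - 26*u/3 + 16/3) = u/(u - 8)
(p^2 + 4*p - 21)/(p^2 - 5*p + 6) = (p + 7)/(p - 2)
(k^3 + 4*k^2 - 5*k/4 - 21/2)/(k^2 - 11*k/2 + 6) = (k^2 + 11*k/2 + 7)/(k - 4)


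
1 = 1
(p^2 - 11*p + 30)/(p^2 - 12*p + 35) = (p - 6)/(p - 7)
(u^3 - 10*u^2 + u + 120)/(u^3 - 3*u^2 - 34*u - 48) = (u - 5)/(u + 2)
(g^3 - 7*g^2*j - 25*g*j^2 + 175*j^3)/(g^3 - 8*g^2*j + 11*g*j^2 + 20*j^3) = (g^2 - 2*g*j - 35*j^2)/(g^2 - 3*g*j - 4*j^2)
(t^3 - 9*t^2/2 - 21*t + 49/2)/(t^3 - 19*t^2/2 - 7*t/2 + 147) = (t - 1)/(t - 6)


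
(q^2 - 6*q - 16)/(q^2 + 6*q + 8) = (q - 8)/(q + 4)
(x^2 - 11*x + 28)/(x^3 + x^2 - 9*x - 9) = (x^2 - 11*x + 28)/(x^3 + x^2 - 9*x - 9)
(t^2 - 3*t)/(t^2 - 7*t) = (t - 3)/(t - 7)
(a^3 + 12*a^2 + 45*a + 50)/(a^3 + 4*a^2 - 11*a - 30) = (a + 5)/(a - 3)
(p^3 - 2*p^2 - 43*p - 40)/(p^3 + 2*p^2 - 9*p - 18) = (p^3 - 2*p^2 - 43*p - 40)/(p^3 + 2*p^2 - 9*p - 18)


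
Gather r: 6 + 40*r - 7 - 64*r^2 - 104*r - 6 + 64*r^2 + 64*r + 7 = 0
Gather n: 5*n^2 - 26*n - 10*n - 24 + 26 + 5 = 5*n^2 - 36*n + 7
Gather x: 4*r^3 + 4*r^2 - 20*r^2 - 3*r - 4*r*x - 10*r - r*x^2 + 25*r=4*r^3 - 16*r^2 - r*x^2 - 4*r*x + 12*r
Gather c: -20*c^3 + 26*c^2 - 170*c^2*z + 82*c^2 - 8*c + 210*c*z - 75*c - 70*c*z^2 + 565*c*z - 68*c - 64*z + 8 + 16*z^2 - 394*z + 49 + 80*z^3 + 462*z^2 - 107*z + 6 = -20*c^3 + c^2*(108 - 170*z) + c*(-70*z^2 + 775*z - 151) + 80*z^3 + 478*z^2 - 565*z + 63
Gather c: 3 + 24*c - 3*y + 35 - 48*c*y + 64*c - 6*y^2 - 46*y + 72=c*(88 - 48*y) - 6*y^2 - 49*y + 110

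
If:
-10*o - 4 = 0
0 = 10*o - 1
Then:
No Solution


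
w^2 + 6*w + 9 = (w + 3)^2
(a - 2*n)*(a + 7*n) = a^2 + 5*a*n - 14*n^2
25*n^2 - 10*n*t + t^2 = (-5*n + t)^2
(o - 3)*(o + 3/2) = o^2 - 3*o/2 - 9/2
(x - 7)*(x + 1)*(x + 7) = x^3 + x^2 - 49*x - 49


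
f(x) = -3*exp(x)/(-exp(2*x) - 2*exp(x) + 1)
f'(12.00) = 0.00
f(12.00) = 0.00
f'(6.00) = -0.00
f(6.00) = 0.01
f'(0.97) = -0.50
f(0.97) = 0.70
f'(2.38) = -0.20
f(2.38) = 0.24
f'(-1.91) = -0.98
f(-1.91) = -0.65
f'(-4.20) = -0.05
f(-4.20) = -0.05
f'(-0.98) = -109.08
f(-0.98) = -10.38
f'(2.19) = -0.23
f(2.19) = 0.28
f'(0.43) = -0.79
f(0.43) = 1.04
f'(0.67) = -0.62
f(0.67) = 0.87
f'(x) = -3*(2*exp(2*x) + 2*exp(x))*exp(x)/(-exp(2*x) - 2*exp(x) + 1)^2 - 3*exp(x)/(-exp(2*x) - 2*exp(x) + 1) = -3*(exp(2*x) + 1)*exp(x)/(exp(4*x) + 4*exp(3*x) + 2*exp(2*x) - 4*exp(x) + 1)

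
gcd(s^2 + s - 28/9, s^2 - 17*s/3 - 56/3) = s + 7/3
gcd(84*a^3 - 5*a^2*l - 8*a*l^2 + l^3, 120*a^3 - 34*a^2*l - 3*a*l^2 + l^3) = 4*a - l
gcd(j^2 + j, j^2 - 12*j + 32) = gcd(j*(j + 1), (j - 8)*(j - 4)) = 1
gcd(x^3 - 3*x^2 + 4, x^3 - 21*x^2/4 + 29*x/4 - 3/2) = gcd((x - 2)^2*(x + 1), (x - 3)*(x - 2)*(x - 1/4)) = x - 2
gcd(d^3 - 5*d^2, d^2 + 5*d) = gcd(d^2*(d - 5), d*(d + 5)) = d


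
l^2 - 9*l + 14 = (l - 7)*(l - 2)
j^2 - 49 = (j - 7)*(j + 7)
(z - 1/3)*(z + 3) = z^2 + 8*z/3 - 1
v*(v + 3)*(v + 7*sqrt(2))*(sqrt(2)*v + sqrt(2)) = sqrt(2)*v^4 + 4*sqrt(2)*v^3 + 14*v^3 + 3*sqrt(2)*v^2 + 56*v^2 + 42*v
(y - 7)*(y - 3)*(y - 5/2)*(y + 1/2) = y^4 - 12*y^3 + 159*y^2/4 - 59*y/2 - 105/4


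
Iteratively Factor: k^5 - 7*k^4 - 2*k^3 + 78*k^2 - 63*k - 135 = (k - 3)*(k^4 - 4*k^3 - 14*k^2 + 36*k + 45) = (k - 3)*(k + 3)*(k^3 - 7*k^2 + 7*k + 15) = (k - 3)^2*(k + 3)*(k^2 - 4*k - 5) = (k - 3)^2*(k + 1)*(k + 3)*(k - 5)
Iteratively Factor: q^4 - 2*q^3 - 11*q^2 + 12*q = (q)*(q^3 - 2*q^2 - 11*q + 12) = q*(q - 1)*(q^2 - q - 12) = q*(q - 4)*(q - 1)*(q + 3)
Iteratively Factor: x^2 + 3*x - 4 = (x + 4)*(x - 1)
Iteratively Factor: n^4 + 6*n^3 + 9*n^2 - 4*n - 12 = (n + 3)*(n^3 + 3*n^2 - 4) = (n - 1)*(n + 3)*(n^2 + 4*n + 4) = (n - 1)*(n + 2)*(n + 3)*(n + 2)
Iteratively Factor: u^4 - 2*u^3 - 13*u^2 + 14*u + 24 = (u - 2)*(u^3 - 13*u - 12) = (u - 4)*(u - 2)*(u^2 + 4*u + 3) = (u - 4)*(u - 2)*(u + 1)*(u + 3)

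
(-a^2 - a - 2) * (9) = -9*a^2 - 9*a - 18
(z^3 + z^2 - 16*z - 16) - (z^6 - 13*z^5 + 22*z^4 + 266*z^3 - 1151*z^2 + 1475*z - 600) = -z^6 + 13*z^5 - 22*z^4 - 265*z^3 + 1152*z^2 - 1491*z + 584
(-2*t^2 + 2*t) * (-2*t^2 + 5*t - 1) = 4*t^4 - 14*t^3 + 12*t^2 - 2*t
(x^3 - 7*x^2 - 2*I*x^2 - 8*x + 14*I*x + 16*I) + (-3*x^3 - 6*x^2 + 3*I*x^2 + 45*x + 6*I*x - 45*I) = -2*x^3 - 13*x^2 + I*x^2 + 37*x + 20*I*x - 29*I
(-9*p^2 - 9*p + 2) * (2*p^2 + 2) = -18*p^4 - 18*p^3 - 14*p^2 - 18*p + 4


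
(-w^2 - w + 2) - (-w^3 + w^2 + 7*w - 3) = w^3 - 2*w^2 - 8*w + 5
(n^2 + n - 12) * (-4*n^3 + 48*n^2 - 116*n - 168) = -4*n^5 + 44*n^4 - 20*n^3 - 860*n^2 + 1224*n + 2016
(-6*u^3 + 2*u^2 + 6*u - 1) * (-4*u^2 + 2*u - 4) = 24*u^5 - 20*u^4 + 4*u^3 + 8*u^2 - 26*u + 4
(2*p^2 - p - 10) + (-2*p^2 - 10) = -p - 20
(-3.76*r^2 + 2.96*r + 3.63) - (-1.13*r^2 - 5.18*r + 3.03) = -2.63*r^2 + 8.14*r + 0.6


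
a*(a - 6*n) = a^2 - 6*a*n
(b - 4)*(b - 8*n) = b^2 - 8*b*n - 4*b + 32*n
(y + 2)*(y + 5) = y^2 + 7*y + 10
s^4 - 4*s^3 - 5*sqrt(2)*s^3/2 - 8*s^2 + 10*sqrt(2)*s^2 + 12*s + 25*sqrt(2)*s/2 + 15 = (s - 5)*(s + 1)*(s - 3*sqrt(2))*(s + sqrt(2)/2)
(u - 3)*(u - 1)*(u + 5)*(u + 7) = u^4 + 8*u^3 - 10*u^2 - 104*u + 105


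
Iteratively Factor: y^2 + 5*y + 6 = (y + 3)*(y + 2)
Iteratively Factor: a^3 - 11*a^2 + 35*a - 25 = (a - 5)*(a^2 - 6*a + 5) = (a - 5)^2*(a - 1)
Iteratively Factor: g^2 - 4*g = (g)*(g - 4)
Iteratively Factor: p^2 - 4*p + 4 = (p - 2)*(p - 2)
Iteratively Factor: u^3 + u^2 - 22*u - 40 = (u - 5)*(u^2 + 6*u + 8) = (u - 5)*(u + 2)*(u + 4)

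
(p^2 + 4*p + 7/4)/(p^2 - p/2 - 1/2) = (p + 7/2)/(p - 1)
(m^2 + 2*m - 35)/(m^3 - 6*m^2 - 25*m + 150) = (m + 7)/(m^2 - m - 30)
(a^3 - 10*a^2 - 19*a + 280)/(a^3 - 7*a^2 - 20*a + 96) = (a^2 - 2*a - 35)/(a^2 + a - 12)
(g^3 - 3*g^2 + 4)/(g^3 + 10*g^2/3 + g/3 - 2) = 3*(g^2 - 4*g + 4)/(3*g^2 + 7*g - 6)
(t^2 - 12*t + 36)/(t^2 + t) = (t^2 - 12*t + 36)/(t*(t + 1))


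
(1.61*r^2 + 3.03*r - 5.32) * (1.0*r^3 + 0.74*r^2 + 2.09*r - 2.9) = 1.61*r^5 + 4.2214*r^4 + 0.2871*r^3 - 2.2731*r^2 - 19.9058*r + 15.428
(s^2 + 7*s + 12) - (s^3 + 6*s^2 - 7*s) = -s^3 - 5*s^2 + 14*s + 12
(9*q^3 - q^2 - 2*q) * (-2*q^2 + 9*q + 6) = -18*q^5 + 83*q^4 + 49*q^3 - 24*q^2 - 12*q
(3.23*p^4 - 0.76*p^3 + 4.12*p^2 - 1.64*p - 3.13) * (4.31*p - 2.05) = 13.9213*p^5 - 9.8971*p^4 + 19.3152*p^3 - 15.5144*p^2 - 10.1283*p + 6.4165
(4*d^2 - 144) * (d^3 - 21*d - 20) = 4*d^5 - 228*d^3 - 80*d^2 + 3024*d + 2880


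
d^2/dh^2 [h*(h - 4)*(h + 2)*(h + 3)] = 12*h^2 + 6*h - 28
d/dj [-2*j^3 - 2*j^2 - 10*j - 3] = -6*j^2 - 4*j - 10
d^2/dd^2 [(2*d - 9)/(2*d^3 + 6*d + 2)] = 3*(3*(2*d - 9)*(d^2 + 1)^2 - (2*d^2 + d*(2*d - 9) + 2)*(d^3 + 3*d + 1))/(d^3 + 3*d + 1)^3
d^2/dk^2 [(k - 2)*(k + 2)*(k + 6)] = 6*k + 12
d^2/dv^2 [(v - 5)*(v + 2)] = 2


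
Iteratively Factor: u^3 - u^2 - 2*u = (u)*(u^2 - u - 2) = u*(u + 1)*(u - 2)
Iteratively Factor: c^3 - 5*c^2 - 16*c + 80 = (c + 4)*(c^2 - 9*c + 20) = (c - 5)*(c + 4)*(c - 4)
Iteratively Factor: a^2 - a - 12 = (a + 3)*(a - 4)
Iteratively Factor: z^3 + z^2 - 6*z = (z + 3)*(z^2 - 2*z) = (z - 2)*(z + 3)*(z)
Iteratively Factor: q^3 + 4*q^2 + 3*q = (q)*(q^2 + 4*q + 3) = q*(q + 1)*(q + 3)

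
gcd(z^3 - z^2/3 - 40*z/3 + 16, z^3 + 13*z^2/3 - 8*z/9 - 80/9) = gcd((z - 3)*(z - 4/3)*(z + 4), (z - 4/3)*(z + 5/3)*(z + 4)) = z^2 + 8*z/3 - 16/3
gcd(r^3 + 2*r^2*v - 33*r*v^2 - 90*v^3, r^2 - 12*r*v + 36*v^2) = r - 6*v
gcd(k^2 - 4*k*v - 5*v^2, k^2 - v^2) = k + v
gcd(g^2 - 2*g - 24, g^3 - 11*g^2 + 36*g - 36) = g - 6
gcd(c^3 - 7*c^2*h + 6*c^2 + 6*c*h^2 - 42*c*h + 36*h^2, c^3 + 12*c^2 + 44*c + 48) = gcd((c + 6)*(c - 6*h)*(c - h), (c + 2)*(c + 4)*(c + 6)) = c + 6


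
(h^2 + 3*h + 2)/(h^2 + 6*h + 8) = (h + 1)/(h + 4)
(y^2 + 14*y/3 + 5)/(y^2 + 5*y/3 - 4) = (3*y + 5)/(3*y - 4)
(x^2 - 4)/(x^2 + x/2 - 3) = 2*(x - 2)/(2*x - 3)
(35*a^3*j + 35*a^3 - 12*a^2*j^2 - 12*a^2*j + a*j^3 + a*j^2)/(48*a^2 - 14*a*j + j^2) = a*(35*a^2*j + 35*a^2 - 12*a*j^2 - 12*a*j + j^3 + j^2)/(48*a^2 - 14*a*j + j^2)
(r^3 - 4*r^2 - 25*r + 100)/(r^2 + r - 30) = (r^2 + r - 20)/(r + 6)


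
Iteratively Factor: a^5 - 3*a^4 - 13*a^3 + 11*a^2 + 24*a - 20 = (a - 5)*(a^4 + 2*a^3 - 3*a^2 - 4*a + 4) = (a - 5)*(a - 1)*(a^3 + 3*a^2 - 4) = (a - 5)*(a - 1)*(a + 2)*(a^2 + a - 2) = (a - 5)*(a - 1)*(a + 2)^2*(a - 1)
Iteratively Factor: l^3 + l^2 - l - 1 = (l - 1)*(l^2 + 2*l + 1) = (l - 1)*(l + 1)*(l + 1)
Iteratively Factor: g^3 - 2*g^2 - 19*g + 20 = (g + 4)*(g^2 - 6*g + 5) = (g - 5)*(g + 4)*(g - 1)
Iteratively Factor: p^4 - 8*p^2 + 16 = (p + 2)*(p^3 - 2*p^2 - 4*p + 8) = (p + 2)^2*(p^2 - 4*p + 4) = (p - 2)*(p + 2)^2*(p - 2)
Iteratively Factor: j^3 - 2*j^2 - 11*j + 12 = (j + 3)*(j^2 - 5*j + 4) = (j - 4)*(j + 3)*(j - 1)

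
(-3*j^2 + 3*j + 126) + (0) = -3*j^2 + 3*j + 126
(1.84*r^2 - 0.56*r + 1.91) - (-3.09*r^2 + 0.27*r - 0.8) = 4.93*r^2 - 0.83*r + 2.71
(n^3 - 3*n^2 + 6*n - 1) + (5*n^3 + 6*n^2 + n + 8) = 6*n^3 + 3*n^2 + 7*n + 7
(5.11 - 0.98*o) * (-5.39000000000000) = 5.2822*o - 27.5429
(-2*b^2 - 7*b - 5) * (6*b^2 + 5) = -12*b^4 - 42*b^3 - 40*b^2 - 35*b - 25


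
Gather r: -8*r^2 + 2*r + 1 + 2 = -8*r^2 + 2*r + 3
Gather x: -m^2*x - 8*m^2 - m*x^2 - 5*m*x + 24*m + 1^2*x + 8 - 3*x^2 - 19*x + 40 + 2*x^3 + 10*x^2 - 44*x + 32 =-8*m^2 + 24*m + 2*x^3 + x^2*(7 - m) + x*(-m^2 - 5*m - 62) + 80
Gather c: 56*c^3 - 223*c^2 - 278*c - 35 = 56*c^3 - 223*c^2 - 278*c - 35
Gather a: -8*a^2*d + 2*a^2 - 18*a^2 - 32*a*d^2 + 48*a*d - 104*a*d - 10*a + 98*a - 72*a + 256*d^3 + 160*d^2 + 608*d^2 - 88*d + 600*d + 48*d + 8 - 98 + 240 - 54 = a^2*(-8*d - 16) + a*(-32*d^2 - 56*d + 16) + 256*d^3 + 768*d^2 + 560*d + 96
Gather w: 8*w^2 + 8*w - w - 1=8*w^2 + 7*w - 1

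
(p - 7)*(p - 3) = p^2 - 10*p + 21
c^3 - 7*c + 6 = (c - 2)*(c - 1)*(c + 3)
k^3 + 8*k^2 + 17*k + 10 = (k + 1)*(k + 2)*(k + 5)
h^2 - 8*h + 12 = (h - 6)*(h - 2)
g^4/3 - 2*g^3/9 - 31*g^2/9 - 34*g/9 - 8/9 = (g/3 + 1/3)*(g - 4)*(g + 1/3)*(g + 2)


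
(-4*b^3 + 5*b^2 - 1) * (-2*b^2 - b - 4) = 8*b^5 - 6*b^4 + 11*b^3 - 18*b^2 + b + 4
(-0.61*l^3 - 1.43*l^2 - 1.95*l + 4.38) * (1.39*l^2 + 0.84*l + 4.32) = -0.8479*l^5 - 2.5001*l^4 - 6.5469*l^3 - 1.7274*l^2 - 4.7448*l + 18.9216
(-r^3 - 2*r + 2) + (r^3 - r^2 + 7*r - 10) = -r^2 + 5*r - 8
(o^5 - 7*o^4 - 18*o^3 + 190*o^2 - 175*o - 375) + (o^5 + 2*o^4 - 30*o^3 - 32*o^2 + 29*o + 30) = 2*o^5 - 5*o^4 - 48*o^3 + 158*o^2 - 146*o - 345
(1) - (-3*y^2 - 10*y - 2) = 3*y^2 + 10*y + 3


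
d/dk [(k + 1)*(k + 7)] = 2*k + 8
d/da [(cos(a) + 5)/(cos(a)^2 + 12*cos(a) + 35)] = sin(a)/(cos(a) + 7)^2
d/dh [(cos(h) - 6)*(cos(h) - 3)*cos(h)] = 3*(sin(h)^2 + 6*cos(h) - 7)*sin(h)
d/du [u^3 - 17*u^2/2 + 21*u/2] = 3*u^2 - 17*u + 21/2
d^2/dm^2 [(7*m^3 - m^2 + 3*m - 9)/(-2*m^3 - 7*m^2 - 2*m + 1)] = 4*(51*m^6 + 24*m^5 - 3*m^4 + 398*m^3 + 729*m^2 + 174*m + 47)/(8*m^9 + 84*m^8 + 318*m^7 + 499*m^6 + 234*m^5 - 87*m^4 - 70*m^3 + 9*m^2 + 6*m - 1)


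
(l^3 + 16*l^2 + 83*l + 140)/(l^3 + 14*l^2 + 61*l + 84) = (l + 5)/(l + 3)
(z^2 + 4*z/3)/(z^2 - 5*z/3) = (3*z + 4)/(3*z - 5)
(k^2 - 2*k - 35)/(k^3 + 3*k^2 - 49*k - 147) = (k + 5)/(k^2 + 10*k + 21)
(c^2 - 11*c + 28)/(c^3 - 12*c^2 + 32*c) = (c - 7)/(c*(c - 8))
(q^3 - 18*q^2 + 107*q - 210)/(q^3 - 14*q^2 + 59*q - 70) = (q - 6)/(q - 2)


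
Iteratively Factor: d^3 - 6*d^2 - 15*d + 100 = (d - 5)*(d^2 - d - 20) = (d - 5)*(d + 4)*(d - 5)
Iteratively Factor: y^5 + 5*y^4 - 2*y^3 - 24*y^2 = (y)*(y^4 + 5*y^3 - 2*y^2 - 24*y) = y*(y - 2)*(y^3 + 7*y^2 + 12*y) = y*(y - 2)*(y + 3)*(y^2 + 4*y) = y^2*(y - 2)*(y + 3)*(y + 4)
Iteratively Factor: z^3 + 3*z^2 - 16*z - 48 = (z + 3)*(z^2 - 16) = (z - 4)*(z + 3)*(z + 4)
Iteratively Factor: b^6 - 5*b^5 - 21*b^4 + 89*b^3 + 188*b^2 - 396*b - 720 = (b - 3)*(b^5 - 2*b^4 - 27*b^3 + 8*b^2 + 212*b + 240) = (b - 3)*(b + 2)*(b^4 - 4*b^3 - 19*b^2 + 46*b + 120) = (b - 3)*(b + 2)*(b + 3)*(b^3 - 7*b^2 + 2*b + 40) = (b - 5)*(b - 3)*(b + 2)*(b + 3)*(b^2 - 2*b - 8) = (b - 5)*(b - 4)*(b - 3)*(b + 2)*(b + 3)*(b + 2)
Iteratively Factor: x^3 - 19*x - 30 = (x + 2)*(x^2 - 2*x - 15) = (x - 5)*(x + 2)*(x + 3)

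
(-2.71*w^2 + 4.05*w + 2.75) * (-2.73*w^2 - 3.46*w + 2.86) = 7.3983*w^4 - 1.6799*w^3 - 29.2711*w^2 + 2.068*w + 7.865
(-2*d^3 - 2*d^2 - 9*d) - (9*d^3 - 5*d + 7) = -11*d^3 - 2*d^2 - 4*d - 7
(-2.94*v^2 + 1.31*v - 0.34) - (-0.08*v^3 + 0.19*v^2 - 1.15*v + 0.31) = 0.08*v^3 - 3.13*v^2 + 2.46*v - 0.65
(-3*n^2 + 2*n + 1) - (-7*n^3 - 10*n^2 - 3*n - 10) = 7*n^3 + 7*n^2 + 5*n + 11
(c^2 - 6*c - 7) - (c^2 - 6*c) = -7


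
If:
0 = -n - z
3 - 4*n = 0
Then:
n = 3/4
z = -3/4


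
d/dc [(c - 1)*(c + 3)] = 2*c + 2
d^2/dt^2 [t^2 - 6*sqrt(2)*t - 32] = 2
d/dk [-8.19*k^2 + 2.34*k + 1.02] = 2.34 - 16.38*k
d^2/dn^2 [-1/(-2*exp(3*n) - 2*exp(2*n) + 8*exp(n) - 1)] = 2*((-9*exp(2*n) - 4*exp(n) + 4)*(2*exp(3*n) + 2*exp(2*n) - 8*exp(n) + 1) + 4*(3*exp(2*n) + 2*exp(n) - 4)^2*exp(n))*exp(n)/(2*exp(3*n) + 2*exp(2*n) - 8*exp(n) + 1)^3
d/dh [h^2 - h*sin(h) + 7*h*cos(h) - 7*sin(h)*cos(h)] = -7*h*sin(h) - h*cos(h) + 2*h - sin(h) + 7*cos(h) - 7*cos(2*h)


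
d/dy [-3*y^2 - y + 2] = -6*y - 1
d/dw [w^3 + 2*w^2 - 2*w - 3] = 3*w^2 + 4*w - 2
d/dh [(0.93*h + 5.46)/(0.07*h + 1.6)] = (0.077406*h + 1.76928)/(0.07*h + 1.6)^3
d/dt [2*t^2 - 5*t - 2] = 4*t - 5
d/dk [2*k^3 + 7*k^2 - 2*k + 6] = 6*k^2 + 14*k - 2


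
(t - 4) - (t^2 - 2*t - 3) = -t^2 + 3*t - 1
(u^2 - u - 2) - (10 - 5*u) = u^2 + 4*u - 12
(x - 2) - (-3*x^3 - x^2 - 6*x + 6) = 3*x^3 + x^2 + 7*x - 8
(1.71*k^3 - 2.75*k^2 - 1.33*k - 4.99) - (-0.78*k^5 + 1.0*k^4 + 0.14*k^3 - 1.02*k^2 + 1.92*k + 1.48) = 0.78*k^5 - 1.0*k^4 + 1.57*k^3 - 1.73*k^2 - 3.25*k - 6.47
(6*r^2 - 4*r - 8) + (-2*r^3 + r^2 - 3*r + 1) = -2*r^3 + 7*r^2 - 7*r - 7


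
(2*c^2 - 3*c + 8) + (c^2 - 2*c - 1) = 3*c^2 - 5*c + 7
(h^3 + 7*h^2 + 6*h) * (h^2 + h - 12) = h^5 + 8*h^4 + h^3 - 78*h^2 - 72*h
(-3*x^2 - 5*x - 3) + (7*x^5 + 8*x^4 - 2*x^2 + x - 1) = 7*x^5 + 8*x^4 - 5*x^2 - 4*x - 4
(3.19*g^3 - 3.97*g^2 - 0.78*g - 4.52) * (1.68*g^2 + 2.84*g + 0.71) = 5.3592*g^5 + 2.39*g^4 - 10.3203*g^3 - 12.6275*g^2 - 13.3906*g - 3.2092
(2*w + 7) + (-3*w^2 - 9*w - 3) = -3*w^2 - 7*w + 4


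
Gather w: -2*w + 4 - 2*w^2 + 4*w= -2*w^2 + 2*w + 4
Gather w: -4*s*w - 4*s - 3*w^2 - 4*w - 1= -4*s - 3*w^2 + w*(-4*s - 4) - 1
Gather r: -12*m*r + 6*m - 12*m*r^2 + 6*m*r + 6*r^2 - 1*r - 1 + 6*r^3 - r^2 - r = 6*m + 6*r^3 + r^2*(5 - 12*m) + r*(-6*m - 2) - 1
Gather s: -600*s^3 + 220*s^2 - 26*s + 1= -600*s^3 + 220*s^2 - 26*s + 1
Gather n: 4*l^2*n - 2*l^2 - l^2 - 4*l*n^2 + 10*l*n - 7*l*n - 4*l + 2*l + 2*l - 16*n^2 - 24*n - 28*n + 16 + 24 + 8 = -3*l^2 + n^2*(-4*l - 16) + n*(4*l^2 + 3*l - 52) + 48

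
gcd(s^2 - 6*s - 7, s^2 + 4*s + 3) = s + 1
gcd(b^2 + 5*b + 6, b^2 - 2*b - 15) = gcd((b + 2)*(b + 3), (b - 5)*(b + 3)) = b + 3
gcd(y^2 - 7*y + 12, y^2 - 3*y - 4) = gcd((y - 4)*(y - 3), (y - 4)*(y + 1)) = y - 4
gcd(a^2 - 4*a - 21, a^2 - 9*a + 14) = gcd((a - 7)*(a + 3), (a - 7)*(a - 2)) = a - 7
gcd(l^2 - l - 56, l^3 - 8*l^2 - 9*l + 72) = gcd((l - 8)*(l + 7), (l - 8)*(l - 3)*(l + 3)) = l - 8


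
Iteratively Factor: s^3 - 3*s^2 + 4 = (s + 1)*(s^2 - 4*s + 4) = (s - 2)*(s + 1)*(s - 2)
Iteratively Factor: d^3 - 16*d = (d + 4)*(d^2 - 4*d) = d*(d + 4)*(d - 4)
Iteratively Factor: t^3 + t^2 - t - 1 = (t - 1)*(t^2 + 2*t + 1) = (t - 1)*(t + 1)*(t + 1)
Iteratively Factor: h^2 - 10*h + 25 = (h - 5)*(h - 5)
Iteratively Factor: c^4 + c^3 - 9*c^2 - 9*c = (c + 1)*(c^3 - 9*c) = (c - 3)*(c + 1)*(c^2 + 3*c) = c*(c - 3)*(c + 1)*(c + 3)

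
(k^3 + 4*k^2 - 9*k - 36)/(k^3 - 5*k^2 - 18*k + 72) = (k + 3)/(k - 6)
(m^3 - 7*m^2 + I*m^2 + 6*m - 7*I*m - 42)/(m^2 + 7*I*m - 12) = (m^2 - m*(7 + 2*I) + 14*I)/(m + 4*I)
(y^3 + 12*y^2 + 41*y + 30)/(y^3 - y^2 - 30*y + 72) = (y^2 + 6*y + 5)/(y^2 - 7*y + 12)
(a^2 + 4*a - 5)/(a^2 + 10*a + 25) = (a - 1)/(a + 5)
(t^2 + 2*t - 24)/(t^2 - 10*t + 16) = (t^2 + 2*t - 24)/(t^2 - 10*t + 16)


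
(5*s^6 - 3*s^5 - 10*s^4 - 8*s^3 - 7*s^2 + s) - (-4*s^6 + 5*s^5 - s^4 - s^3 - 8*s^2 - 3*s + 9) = 9*s^6 - 8*s^5 - 9*s^4 - 7*s^3 + s^2 + 4*s - 9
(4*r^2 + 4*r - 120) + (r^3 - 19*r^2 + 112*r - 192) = r^3 - 15*r^2 + 116*r - 312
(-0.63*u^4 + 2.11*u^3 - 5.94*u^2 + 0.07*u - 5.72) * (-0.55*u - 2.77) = 0.3465*u^5 + 0.5846*u^4 - 2.5777*u^3 + 16.4153*u^2 + 2.9521*u + 15.8444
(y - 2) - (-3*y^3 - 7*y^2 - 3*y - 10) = 3*y^3 + 7*y^2 + 4*y + 8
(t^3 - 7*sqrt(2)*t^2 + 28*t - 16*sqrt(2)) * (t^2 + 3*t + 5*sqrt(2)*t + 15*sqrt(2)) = t^5 - 2*sqrt(2)*t^4 + 3*t^4 - 42*t^3 - 6*sqrt(2)*t^3 - 126*t^2 + 124*sqrt(2)*t^2 - 160*t + 372*sqrt(2)*t - 480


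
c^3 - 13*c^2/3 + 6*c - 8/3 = (c - 2)*(c - 4/3)*(c - 1)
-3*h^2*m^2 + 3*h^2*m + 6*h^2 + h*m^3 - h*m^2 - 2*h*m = (-3*h + m)*(m - 2)*(h*m + h)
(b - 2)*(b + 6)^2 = b^3 + 10*b^2 + 12*b - 72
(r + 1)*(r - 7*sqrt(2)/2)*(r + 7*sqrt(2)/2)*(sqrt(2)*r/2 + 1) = sqrt(2)*r^4/2 + sqrt(2)*r^3/2 + r^3 - 49*sqrt(2)*r^2/4 + r^2 - 49*r/2 - 49*sqrt(2)*r/4 - 49/2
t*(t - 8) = t^2 - 8*t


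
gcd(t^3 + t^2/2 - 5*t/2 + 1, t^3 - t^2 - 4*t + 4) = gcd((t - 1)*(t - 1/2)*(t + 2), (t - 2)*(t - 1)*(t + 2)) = t^2 + t - 2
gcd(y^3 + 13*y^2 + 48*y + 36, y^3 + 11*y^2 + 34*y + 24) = y^2 + 7*y + 6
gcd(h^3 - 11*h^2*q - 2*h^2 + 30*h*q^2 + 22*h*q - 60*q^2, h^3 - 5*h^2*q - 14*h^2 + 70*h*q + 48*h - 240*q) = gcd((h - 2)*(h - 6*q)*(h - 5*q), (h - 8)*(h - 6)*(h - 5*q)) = -h + 5*q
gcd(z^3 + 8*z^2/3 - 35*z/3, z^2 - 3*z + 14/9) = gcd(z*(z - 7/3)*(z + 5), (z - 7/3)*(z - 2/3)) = z - 7/3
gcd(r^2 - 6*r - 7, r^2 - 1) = r + 1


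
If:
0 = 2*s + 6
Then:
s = -3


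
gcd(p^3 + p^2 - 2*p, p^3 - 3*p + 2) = p^2 + p - 2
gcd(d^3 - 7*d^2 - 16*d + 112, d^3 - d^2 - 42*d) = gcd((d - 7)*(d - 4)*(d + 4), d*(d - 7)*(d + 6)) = d - 7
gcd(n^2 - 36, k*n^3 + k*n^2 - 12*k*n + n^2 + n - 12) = 1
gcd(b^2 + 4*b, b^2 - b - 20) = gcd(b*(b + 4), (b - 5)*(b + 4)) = b + 4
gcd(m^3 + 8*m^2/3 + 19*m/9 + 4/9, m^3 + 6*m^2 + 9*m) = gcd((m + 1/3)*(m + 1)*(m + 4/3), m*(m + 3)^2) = 1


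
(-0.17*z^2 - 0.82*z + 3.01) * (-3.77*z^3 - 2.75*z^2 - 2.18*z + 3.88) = 0.6409*z^5 + 3.5589*z^4 - 8.7221*z^3 - 7.1495*z^2 - 9.7434*z + 11.6788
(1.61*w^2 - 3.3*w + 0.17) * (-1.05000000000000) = -1.6905*w^2 + 3.465*w - 0.1785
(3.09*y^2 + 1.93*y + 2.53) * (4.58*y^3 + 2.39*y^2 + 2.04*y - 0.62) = 14.1522*y^5 + 16.2245*y^4 + 22.5037*y^3 + 8.0681*y^2 + 3.9646*y - 1.5686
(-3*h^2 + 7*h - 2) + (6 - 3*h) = -3*h^2 + 4*h + 4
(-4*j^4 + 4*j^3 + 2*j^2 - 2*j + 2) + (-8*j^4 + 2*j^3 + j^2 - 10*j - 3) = -12*j^4 + 6*j^3 + 3*j^2 - 12*j - 1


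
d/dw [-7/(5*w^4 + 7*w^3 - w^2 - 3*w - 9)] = 7*(20*w^3 + 21*w^2 - 2*w - 3)/(-5*w^4 - 7*w^3 + w^2 + 3*w + 9)^2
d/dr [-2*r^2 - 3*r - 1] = -4*r - 3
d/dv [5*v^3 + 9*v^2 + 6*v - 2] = 15*v^2 + 18*v + 6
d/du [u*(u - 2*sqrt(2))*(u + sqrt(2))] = 3*u^2 - 2*sqrt(2)*u - 4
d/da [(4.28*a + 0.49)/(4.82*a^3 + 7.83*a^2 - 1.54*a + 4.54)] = (-41.2592*a^3 - 40.5978*a^2 - 7.6734*a + 20.1858)/(23.2324*a^6 + 75.4812*a^5 + 46.4633*a^4 + 19.6492*a^3 + 73.468*a^2 - 13.9832*a + 20.6116)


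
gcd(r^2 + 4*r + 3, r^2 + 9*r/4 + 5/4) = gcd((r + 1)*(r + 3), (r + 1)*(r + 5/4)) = r + 1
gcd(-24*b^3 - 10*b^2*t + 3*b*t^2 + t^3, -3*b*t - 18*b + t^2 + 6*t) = -3*b + t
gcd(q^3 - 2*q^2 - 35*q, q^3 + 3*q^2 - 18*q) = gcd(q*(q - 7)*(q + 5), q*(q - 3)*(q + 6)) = q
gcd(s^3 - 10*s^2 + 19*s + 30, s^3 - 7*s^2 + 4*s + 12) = s^2 - 5*s - 6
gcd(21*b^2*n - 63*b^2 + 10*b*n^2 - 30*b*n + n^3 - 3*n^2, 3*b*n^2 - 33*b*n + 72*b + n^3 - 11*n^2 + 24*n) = 3*b*n - 9*b + n^2 - 3*n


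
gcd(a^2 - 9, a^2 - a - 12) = a + 3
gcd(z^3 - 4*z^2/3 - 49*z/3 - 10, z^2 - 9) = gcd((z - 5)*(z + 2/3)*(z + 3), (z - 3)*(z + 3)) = z + 3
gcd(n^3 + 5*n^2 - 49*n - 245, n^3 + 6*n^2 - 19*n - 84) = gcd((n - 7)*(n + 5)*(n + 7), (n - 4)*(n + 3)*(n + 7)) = n + 7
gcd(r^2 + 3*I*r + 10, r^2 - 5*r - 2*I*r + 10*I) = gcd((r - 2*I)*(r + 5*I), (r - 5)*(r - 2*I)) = r - 2*I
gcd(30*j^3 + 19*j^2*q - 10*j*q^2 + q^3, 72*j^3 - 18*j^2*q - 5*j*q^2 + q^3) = -6*j + q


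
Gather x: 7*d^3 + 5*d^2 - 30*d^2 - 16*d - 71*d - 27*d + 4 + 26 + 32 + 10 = 7*d^3 - 25*d^2 - 114*d + 72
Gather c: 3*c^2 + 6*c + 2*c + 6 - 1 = 3*c^2 + 8*c + 5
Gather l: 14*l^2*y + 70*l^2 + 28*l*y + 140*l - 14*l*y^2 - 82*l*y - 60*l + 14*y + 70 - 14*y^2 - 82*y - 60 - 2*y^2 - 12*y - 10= l^2*(14*y + 70) + l*(-14*y^2 - 54*y + 80) - 16*y^2 - 80*y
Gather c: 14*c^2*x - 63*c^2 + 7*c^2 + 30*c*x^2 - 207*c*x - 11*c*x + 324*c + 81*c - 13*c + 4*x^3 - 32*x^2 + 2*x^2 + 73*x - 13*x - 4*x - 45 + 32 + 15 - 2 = c^2*(14*x - 56) + c*(30*x^2 - 218*x + 392) + 4*x^3 - 30*x^2 + 56*x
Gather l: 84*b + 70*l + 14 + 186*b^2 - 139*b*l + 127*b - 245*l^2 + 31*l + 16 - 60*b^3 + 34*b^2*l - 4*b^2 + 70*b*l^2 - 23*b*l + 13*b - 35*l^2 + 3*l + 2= -60*b^3 + 182*b^2 + 224*b + l^2*(70*b - 280) + l*(34*b^2 - 162*b + 104) + 32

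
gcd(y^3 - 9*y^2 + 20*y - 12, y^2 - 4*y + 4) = y - 2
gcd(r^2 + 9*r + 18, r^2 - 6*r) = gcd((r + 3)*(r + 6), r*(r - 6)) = 1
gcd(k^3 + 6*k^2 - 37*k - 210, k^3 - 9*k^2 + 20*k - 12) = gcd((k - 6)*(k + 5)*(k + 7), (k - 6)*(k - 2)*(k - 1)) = k - 6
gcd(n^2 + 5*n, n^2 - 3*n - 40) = n + 5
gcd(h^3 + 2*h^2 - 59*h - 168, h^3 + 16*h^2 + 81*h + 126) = h^2 + 10*h + 21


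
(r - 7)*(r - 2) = r^2 - 9*r + 14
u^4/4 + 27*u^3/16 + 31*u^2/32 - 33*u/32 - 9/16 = (u/4 + 1/4)*(u - 3/4)*(u + 1/2)*(u + 6)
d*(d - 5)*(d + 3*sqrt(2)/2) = d^3 - 5*d^2 + 3*sqrt(2)*d^2/2 - 15*sqrt(2)*d/2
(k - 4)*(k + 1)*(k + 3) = k^3 - 13*k - 12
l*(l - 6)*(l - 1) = l^3 - 7*l^2 + 6*l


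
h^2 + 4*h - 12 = (h - 2)*(h + 6)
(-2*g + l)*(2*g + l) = -4*g^2 + l^2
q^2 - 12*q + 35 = (q - 7)*(q - 5)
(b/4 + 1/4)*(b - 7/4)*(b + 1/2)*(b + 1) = b^4/4 + 3*b^3/16 - 19*b^2/32 - 3*b/4 - 7/32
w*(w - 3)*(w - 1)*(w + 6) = w^4 + 2*w^3 - 21*w^2 + 18*w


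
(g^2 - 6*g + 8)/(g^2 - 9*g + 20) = (g - 2)/(g - 5)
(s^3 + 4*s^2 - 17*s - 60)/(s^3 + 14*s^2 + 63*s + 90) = (s - 4)/(s + 6)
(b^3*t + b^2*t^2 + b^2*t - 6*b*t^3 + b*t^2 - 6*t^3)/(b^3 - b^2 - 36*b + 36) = t*(b^3 + b^2*t + b^2 - 6*b*t^2 + b*t - 6*t^2)/(b^3 - b^2 - 36*b + 36)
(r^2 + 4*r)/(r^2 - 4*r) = (r + 4)/(r - 4)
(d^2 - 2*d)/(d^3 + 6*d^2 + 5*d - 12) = d*(d - 2)/(d^3 + 6*d^2 + 5*d - 12)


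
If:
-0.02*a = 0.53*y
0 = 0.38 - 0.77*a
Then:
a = 0.49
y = -0.02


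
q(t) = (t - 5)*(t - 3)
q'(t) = 2*t - 8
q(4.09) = -0.99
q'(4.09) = 0.18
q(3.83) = -0.97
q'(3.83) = -0.34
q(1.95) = 3.20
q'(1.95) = -4.10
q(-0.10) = 15.81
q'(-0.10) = -8.20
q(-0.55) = 19.70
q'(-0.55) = -9.10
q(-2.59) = 42.43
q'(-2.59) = -13.18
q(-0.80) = 22.04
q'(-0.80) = -9.60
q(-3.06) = 48.84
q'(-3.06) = -14.12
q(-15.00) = 360.00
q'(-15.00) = -38.00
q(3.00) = 0.00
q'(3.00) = -2.00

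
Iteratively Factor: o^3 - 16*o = (o + 4)*(o^2 - 4*o) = (o - 4)*(o + 4)*(o)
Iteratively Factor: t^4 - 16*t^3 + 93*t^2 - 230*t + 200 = (t - 2)*(t^3 - 14*t^2 + 65*t - 100) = (t - 5)*(t - 2)*(t^2 - 9*t + 20) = (t - 5)*(t - 4)*(t - 2)*(t - 5)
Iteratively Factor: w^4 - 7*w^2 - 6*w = (w - 3)*(w^3 + 3*w^2 + 2*w) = w*(w - 3)*(w^2 + 3*w + 2) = w*(w - 3)*(w + 2)*(w + 1)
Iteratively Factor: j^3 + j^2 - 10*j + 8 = (j - 1)*(j^2 + 2*j - 8) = (j - 1)*(j + 4)*(j - 2)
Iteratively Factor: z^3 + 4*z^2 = (z)*(z^2 + 4*z) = z*(z + 4)*(z)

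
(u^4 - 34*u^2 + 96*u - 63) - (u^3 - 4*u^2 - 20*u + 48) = u^4 - u^3 - 30*u^2 + 116*u - 111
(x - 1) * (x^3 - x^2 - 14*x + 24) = x^4 - 2*x^3 - 13*x^2 + 38*x - 24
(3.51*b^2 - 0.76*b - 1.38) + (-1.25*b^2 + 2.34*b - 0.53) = 2.26*b^2 + 1.58*b - 1.91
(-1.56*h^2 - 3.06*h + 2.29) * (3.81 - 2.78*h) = 4.3368*h^3 + 2.5632*h^2 - 18.0248*h + 8.7249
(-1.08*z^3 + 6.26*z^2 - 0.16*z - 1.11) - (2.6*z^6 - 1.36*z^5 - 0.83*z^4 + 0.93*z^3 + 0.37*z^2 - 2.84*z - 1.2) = -2.6*z^6 + 1.36*z^5 + 0.83*z^4 - 2.01*z^3 + 5.89*z^2 + 2.68*z + 0.0899999999999999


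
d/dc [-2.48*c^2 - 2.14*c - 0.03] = -4.96*c - 2.14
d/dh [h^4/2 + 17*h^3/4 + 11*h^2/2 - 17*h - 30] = 2*h^3 + 51*h^2/4 + 11*h - 17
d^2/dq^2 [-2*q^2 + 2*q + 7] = -4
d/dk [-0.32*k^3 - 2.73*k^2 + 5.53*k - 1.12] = -0.96*k^2 - 5.46*k + 5.53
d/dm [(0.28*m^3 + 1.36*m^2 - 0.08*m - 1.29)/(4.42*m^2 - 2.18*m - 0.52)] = (1.2376*m^4 - 1.2208*m^3 - 3.048*m^2 + 9.9892*m - 2.7706)/(19.5364*m^4 - 19.2712*m^3 + 0.155600000000001*m^2 + 2.2672*m + 0.2704)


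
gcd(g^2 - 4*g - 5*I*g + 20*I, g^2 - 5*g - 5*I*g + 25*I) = g - 5*I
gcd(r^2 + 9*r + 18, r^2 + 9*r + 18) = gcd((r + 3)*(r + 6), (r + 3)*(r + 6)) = r^2 + 9*r + 18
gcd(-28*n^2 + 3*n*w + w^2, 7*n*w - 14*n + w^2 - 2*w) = 7*n + w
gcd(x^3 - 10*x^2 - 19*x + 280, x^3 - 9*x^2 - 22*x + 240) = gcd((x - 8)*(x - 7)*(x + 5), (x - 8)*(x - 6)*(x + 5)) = x^2 - 3*x - 40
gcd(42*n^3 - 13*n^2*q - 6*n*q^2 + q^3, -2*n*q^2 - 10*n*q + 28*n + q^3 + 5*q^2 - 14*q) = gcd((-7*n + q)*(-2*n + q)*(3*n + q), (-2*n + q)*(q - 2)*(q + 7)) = -2*n + q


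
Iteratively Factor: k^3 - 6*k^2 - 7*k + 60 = (k - 5)*(k^2 - k - 12) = (k - 5)*(k + 3)*(k - 4)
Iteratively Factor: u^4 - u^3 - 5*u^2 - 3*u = (u + 1)*(u^3 - 2*u^2 - 3*u) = (u + 1)^2*(u^2 - 3*u) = u*(u + 1)^2*(u - 3)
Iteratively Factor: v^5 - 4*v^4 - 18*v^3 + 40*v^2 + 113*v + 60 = (v - 5)*(v^4 + v^3 - 13*v^2 - 25*v - 12) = (v - 5)*(v + 1)*(v^3 - 13*v - 12) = (v - 5)*(v + 1)*(v + 3)*(v^2 - 3*v - 4) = (v - 5)*(v - 4)*(v + 1)*(v + 3)*(v + 1)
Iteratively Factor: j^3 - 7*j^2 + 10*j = (j)*(j^2 - 7*j + 10) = j*(j - 2)*(j - 5)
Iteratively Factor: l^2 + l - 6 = (l - 2)*(l + 3)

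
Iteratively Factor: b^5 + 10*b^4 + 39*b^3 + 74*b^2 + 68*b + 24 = (b + 2)*(b^4 + 8*b^3 + 23*b^2 + 28*b + 12) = (b + 1)*(b + 2)*(b^3 + 7*b^2 + 16*b + 12) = (b + 1)*(b + 2)*(b + 3)*(b^2 + 4*b + 4) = (b + 1)*(b + 2)^2*(b + 3)*(b + 2)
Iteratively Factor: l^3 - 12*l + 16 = (l - 2)*(l^2 + 2*l - 8) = (l - 2)^2*(l + 4)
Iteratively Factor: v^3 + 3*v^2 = (v)*(v^2 + 3*v) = v*(v + 3)*(v)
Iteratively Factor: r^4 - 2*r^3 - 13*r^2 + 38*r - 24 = (r + 4)*(r^3 - 6*r^2 + 11*r - 6) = (r - 3)*(r + 4)*(r^2 - 3*r + 2) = (r - 3)*(r - 1)*(r + 4)*(r - 2)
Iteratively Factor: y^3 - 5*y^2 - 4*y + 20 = (y - 2)*(y^2 - 3*y - 10) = (y - 2)*(y + 2)*(y - 5)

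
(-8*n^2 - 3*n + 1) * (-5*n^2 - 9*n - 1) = 40*n^4 + 87*n^3 + 30*n^2 - 6*n - 1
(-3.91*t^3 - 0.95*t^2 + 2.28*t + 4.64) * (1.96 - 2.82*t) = 11.0262*t^4 - 4.9846*t^3 - 8.2916*t^2 - 8.616*t + 9.0944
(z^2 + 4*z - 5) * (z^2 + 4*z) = z^4 + 8*z^3 + 11*z^2 - 20*z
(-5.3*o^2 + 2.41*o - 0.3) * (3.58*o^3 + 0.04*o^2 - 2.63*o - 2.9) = -18.974*o^5 + 8.4158*o^4 + 12.9614*o^3 + 9.0197*o^2 - 6.2*o + 0.87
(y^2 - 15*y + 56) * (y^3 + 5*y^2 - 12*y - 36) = y^5 - 10*y^4 - 31*y^3 + 424*y^2 - 132*y - 2016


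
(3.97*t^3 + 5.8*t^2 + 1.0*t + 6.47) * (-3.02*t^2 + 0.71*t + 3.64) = -11.9894*t^5 - 14.6973*t^4 + 15.5488*t^3 + 2.2826*t^2 + 8.2337*t + 23.5508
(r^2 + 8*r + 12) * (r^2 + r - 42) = r^4 + 9*r^3 - 22*r^2 - 324*r - 504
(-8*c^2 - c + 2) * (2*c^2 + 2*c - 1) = -16*c^4 - 18*c^3 + 10*c^2 + 5*c - 2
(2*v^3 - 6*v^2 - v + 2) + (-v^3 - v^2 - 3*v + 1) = v^3 - 7*v^2 - 4*v + 3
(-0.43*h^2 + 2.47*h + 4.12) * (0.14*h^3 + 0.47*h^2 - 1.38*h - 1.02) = -0.0602*h^5 + 0.1437*h^4 + 2.3311*h^3 - 1.0336*h^2 - 8.205*h - 4.2024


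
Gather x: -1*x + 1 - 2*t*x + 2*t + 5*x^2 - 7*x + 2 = 2*t + 5*x^2 + x*(-2*t - 8) + 3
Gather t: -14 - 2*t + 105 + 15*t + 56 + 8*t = 21*t + 147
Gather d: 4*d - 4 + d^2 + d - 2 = d^2 + 5*d - 6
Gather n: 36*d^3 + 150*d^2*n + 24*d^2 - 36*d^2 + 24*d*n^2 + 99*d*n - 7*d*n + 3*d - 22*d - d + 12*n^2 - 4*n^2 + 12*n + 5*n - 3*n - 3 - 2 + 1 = 36*d^3 - 12*d^2 - 20*d + n^2*(24*d + 8) + n*(150*d^2 + 92*d + 14) - 4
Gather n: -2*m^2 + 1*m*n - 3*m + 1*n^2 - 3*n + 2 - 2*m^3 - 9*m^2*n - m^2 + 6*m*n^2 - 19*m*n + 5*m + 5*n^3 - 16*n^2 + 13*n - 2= -2*m^3 - 3*m^2 + 2*m + 5*n^3 + n^2*(6*m - 15) + n*(-9*m^2 - 18*m + 10)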